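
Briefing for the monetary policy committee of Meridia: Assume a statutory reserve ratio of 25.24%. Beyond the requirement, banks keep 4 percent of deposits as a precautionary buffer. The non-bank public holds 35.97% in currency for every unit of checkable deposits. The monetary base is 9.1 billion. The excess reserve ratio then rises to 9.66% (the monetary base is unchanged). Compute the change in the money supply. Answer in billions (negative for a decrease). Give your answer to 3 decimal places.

-1.515 billion

Initially m₁ = (1 + 0.3597) / (0.2524 + 0.04 + 0.3597) ≈ 2.08511, so M₁ = 2.08511 × 9.1 ≈ 18.9745 billion.
After the change m₂ = (1 + 0.3597) / (0.2524 + 0.0966 + 0.3597) ≈ 1.91858, so M₂ = 1.91858 × 9.1 ≈ 17.4591 billion.
ΔM = M₂ − M₁ = 17.4591 − 18.9745 = -1.5154 billion.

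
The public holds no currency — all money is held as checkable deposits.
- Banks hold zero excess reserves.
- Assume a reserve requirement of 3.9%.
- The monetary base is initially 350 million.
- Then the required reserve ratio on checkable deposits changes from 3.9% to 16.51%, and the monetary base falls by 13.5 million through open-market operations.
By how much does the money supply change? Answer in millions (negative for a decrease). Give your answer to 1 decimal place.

-6936.2 million

Before: m₁ = 1 / (0.039) ≈ 25.64103, MB₁ = 350, so M₁ = 25.64103 × 350 = 8974.3605 million.
After: m₂ = 1 / (0.1651) ≈ 6.05694, MB₂ = 350 − 13.5 = 336.5, so M₂ = 6.05694 × 336.5 ≈ 2038.1603 million.
ΔM = M₂ − M₁ = 2038.1603 − 8974.3605 = -6936.2002 million.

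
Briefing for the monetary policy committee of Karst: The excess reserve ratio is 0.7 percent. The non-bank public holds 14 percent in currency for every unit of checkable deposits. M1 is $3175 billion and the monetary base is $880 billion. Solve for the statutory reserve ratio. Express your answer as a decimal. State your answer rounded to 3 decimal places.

Using m = M/MB = 3175/880 ≈ 3.607955. Since m = (1 + c)/(c + rr + e), the denominator satisfies c + rr + e = (1 + c)/m = (1 + 0.14) / 3.607955 ≈ 0.315968.
With c = 0.14 and e = 0.007, the statutory reserve ratio is 0.315968 − 0.14 − 0.007 = 0.168968.

0.169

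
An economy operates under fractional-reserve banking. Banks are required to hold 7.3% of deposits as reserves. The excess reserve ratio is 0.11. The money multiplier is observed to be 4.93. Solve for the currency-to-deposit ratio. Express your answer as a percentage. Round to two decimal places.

Using m = 4.93. From m = (1 + c)/(c + rr + e), rearranging gives 1 + c = m·(c + rr + e), so c·(1 − m) = m·(rr + e) − 1.
Hence c = [m·(rr + e) − 1]/(1 − m) = [4.93 × (0.073 + 0.11) − 1] / (1 − 4.93) ≈ 0.024888.

2.49%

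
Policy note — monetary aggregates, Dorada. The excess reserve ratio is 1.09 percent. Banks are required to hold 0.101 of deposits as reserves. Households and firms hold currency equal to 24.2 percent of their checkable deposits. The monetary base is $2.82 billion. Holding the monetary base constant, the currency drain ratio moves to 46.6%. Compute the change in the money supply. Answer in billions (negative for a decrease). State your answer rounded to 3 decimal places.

-2.743 billion

Initially m₁ = (1 + 0.242) / (0.101 + 0.0109 + 0.242) ≈ 3.50947, so M₁ = 3.50947 × 2.82 ≈ 9.8967 billion.
After the change m₂ = (1 + 0.466) / (0.101 + 0.0109 + 0.466) ≈ 2.53677, so M₂ = 2.53677 × 2.82 ≈ 7.1537 billion.
ΔM = M₂ − M₁ = 7.1537 − 9.8967 = -2.743 billion.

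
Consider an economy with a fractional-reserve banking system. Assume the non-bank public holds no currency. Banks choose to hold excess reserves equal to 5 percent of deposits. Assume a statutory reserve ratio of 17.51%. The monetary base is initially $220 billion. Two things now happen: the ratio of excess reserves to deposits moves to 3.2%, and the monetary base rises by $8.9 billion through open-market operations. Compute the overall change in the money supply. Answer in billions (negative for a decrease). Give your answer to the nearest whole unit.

$128 billion

Before: m₁ = 1 / (0.1751 + 0.05) ≈ 4.4425, MB₁ = 220, so M₁ = 4.4425 × 220 = 977.35 billion.
After: m₂ = 1 / (0.1751 + 0.032) ≈ 4.8286, MB₂ = 220 + 8.9 = 228.9, so M₂ = 4.8286 × 228.9 ≈ 1105.2665 billion.
ΔM = M₂ − M₁ = 1105.2665 − 977.35 = 127.9165 billion.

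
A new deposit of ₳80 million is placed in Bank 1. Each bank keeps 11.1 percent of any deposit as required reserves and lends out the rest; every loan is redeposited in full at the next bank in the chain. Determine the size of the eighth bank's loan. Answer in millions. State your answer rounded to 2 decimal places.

Each bank lends a fraction (1 − rr) = 0.8890 of the deposit it receives, so Bank 8 receives 80·0.8890^7 and lends 80·0.8890^8 ≈ 31.2107 million.

₳31.21 million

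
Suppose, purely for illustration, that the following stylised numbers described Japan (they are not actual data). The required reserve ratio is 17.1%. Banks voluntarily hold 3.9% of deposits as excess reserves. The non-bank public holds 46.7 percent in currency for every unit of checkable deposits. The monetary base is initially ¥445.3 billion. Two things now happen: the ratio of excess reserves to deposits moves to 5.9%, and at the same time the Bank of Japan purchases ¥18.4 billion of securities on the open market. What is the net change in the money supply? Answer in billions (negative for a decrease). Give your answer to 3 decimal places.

Before: m₁ = (1 + 0.467) / (0.171 + 0.039 + 0.467) ≈ 2.1669129, MB₁ = 445.3, so M₁ = 2.1669129 × 445.3 ≈ 964.9263 billion.
After: m₂ = (1 + 0.467) / (0.171 + 0.059 + 0.467) ≈ 2.1047346, MB₂ = 445.3 + 18.4 = 463.7, so M₂ = 2.1047346 × 463.7 ≈ 975.9654 billion.
ΔM = M₂ − M₁ = 975.9654 − 964.9263 = 11.0391 billion.

¥11.039 billion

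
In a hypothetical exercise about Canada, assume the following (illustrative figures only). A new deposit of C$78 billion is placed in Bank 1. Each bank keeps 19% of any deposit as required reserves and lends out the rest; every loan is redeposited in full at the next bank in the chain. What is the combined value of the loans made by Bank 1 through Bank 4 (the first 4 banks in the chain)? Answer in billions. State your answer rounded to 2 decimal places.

C$189.38 billion

Bank i lends (1 − rr)^i of the original deposit: Bank 1 lends 78·0.8100 = 63.1800, Bank 2 lends 78·0.8100² = 51.1758, and so on.
Summing a geometric series: total = 78·[0.8100·(1 − 0.8100^4) / (1 − 0.8100)] ≈ 189.3846 billion.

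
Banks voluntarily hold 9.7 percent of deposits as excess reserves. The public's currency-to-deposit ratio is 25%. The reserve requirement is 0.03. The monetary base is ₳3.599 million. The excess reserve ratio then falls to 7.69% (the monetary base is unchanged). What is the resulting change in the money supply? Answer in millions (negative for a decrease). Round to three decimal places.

₳0.672 million

Initially m₁ = (1 + 0.25) / (0.03 + 0.097 + 0.25) ≈ 3.31565, so M₁ = 3.31565 × 3.599 ≈ 11.933 million.
After the change m₂ = (1 + 0.25) / (0.03 + 0.0769 + 0.25) ≈ 3.50238, so M₂ = 3.50238 × 3.599 ≈ 12.6051 million.
ΔM = M₂ − M₁ = 12.6051 − 11.933 = 0.6721 million.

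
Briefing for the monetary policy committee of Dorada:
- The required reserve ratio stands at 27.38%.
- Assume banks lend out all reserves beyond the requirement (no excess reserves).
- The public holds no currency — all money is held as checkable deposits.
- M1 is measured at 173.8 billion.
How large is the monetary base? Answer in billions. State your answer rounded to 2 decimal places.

With no currency drain and no excess reserves, the money multiplier is m = 1/rr = 1/0.2738 ≈ 3.652301.
The monetary base is MB = M / m = 173.8 / 3.652301 ≈ 47.5864 billion.

47.59 billion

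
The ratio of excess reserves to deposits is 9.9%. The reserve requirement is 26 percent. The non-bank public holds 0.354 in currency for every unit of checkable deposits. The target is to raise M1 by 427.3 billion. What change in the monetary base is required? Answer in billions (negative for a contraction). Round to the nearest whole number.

225 billion

The money multiplier is m = (1 + c) / (rr + e + c) = (1 + 0.354) / (0.26 + 0.099 + 0.354) ≈ 1.8990.
ΔMB = ΔM / m = (+427.3) / 1.8990 ≈ 225.0132 billion.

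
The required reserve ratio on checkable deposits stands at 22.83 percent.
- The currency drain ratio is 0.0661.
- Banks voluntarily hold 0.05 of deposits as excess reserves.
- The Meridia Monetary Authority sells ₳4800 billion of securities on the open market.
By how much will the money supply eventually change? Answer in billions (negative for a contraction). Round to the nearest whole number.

-14859 billion

The money multiplier is m = (1 + c) / (rr + e + c) = (1 + 0.0661) / (0.2283 + 0.05 + 0.0661) ≈ 3.09553.
The sale removes 4800 billion of base, so ΔM = m × ΔMB = 3.09553 × (−4800) = -14858.544 billion.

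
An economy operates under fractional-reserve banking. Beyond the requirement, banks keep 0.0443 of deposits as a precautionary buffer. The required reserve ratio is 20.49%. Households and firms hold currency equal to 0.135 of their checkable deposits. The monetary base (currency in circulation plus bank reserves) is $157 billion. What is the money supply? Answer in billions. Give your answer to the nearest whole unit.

$464 billion

The money multiplier is m = (1 + c) / (rr + e + c) = (1 + 0.135) / (0.2049 + 0.0443 + 0.135) ≈ 2.9542.
So M = m × MB = 2.9542 × 157 = 463.8094 billion.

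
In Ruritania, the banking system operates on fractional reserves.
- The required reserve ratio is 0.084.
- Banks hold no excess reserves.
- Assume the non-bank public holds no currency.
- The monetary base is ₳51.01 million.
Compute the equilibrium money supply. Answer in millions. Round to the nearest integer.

With no currency drain or excess reserves, the money multiplier is m = 1/rr = 1/0.084 ≈ 11.9048.
Money supply M = m × MB = 11.9048 × 51.01 ≈ 607.2638 million.

₳607 million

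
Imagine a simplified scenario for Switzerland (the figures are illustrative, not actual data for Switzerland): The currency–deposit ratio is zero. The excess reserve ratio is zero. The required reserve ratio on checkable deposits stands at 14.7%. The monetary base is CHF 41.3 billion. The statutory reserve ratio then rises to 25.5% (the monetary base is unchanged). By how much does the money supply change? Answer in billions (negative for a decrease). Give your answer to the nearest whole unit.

Initially m₁ = 1 / (0.147) ≈ 6.8027, so M₁ = 6.8027 × 41.3 ≈ 280.9515 billion.
After the change m₂ = 1 / (0.255) ≈ 3.9216, so M₂ = 3.9216 × 41.3 ≈ 161.9621 billion.
ΔM = M₂ − M₁ = 161.9621 − 280.9515 = -118.9894 billion.

-119 billion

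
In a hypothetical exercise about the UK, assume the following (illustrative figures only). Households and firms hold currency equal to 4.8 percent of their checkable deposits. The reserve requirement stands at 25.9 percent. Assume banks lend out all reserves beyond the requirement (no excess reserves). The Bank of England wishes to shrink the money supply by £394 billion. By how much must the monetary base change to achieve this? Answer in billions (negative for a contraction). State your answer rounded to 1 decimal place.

The money multiplier is m = (1 + c) / (rr + c) = (1 + 0.048) / (0.259 + 0.048) ≈ 3.41368.
ΔMB = ΔM / m = (−394) / 3.41368 ≈ -115.418 billion.

-115.4 billion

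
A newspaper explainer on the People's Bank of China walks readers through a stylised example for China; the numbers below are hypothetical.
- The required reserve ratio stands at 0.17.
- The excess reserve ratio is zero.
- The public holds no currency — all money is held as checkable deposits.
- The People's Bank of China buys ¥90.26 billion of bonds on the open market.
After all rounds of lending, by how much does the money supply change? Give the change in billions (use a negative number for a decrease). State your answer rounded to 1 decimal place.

¥530.9 billion

The simple money multiplier is m = 1/rr = 1/0.17 ≈ 5.8824.
An open-market purchase increases the monetary base by 90.26 billion, so ΔM = m × ΔMB = 5.8824 × 90.26 ≈ 530.9454 billion.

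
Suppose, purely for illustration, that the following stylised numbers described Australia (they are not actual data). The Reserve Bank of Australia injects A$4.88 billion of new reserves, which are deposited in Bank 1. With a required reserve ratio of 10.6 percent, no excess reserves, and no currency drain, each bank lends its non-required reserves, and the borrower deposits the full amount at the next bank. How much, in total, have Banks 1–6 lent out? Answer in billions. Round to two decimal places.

A$20.15 billion

Bank i lends (1 − rr)^i of the original deposit: Bank 1 lends 4.88·0.8940 ≈ 4.3627, Bank 2 lends 4.88·0.8940² ≈ 3.9003, and so on.
Summing a geometric series: total = 4.88·[0.8940·(1 − 0.8940^6) / (1 − 0.8940)] ≈ 20.1453 billion.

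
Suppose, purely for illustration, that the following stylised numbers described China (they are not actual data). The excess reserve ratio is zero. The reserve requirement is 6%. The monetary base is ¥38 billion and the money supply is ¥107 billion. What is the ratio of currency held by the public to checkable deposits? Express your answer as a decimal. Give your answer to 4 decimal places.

Using m = M/MB = 107/38 ≈ 2.815789. From m = (1 + c)/(c + rr + e), rearranging gives 1 + c = m·(c + rr + e), so c·(1 − m) = m·(rr + e) − 1.
Hence c = [m·(rr + e) − 1]/(1 − m) = [2.815789 × (0.06 + 0) − 1] / (1 − 2.815789) ≈ 0.457681.

0.4577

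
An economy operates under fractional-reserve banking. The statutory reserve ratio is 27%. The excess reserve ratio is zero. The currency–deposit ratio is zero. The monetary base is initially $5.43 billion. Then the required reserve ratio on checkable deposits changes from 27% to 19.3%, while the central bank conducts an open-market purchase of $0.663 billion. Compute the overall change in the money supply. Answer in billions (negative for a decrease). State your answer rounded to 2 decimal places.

Before: m₁ = 1 / (0.27) ≈ 3.7037, MB₁ = 5.43, so M₁ = 3.7037 × 5.43 ≈ 20.1111 billion.
After: m₂ = 1 / (0.193) ≈ 5.1813, MB₂ = 5.43 + 0.663 = 6.093, so M₂ = 5.1813 × 6.093 ≈ 31.5697 billion.
ΔM = M₂ − M₁ = 31.5697 − 20.1111 = 11.4586 billion.

$11.46 billion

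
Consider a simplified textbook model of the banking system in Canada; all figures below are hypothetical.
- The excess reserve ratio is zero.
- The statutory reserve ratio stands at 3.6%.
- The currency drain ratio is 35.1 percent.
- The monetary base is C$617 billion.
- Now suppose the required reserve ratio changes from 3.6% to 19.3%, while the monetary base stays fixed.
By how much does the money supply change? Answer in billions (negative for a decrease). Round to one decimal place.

Initially m₁ = (1 + 0.351) / (0.036 + 0.351) ≈ 3.49096, so M₁ = 3.49096 × 617 ≈ 2153.9223 billion.
After the change m₂ = (1 + 0.351) / (0.193 + 0.351) ≈ 2.48346, so M₂ = 2.48346 × 617 ≈ 1532.2948 billion.
ΔM = M₂ − M₁ = 1532.2948 − 2153.9223 = -621.6275 billion.

-621.6 billion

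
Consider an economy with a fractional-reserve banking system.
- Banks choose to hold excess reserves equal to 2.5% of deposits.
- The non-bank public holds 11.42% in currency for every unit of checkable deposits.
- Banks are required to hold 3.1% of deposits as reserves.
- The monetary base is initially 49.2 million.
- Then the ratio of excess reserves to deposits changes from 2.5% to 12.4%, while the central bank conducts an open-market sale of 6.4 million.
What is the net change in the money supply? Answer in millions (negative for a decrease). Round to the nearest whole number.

-145 million

Before: m₁ = (1 + 0.1142) / (0.031 + 0.025 + 0.1142) ≈ 6.5464, MB₁ = 49.2, so M₁ = 6.5464 × 49.2 ≈ 322.0829 million.
After: m₂ = (1 + 0.1142) / (0.031 + 0.124 + 0.1142) ≈ 4.1389, MB₂ = 49.2 − 6.4 = 42.8, so M₂ = 4.1389 × 42.8 ≈ 177.1449 million.
ΔM = M₂ − M₁ = 177.1449 − 322.0829 = -144.938 million.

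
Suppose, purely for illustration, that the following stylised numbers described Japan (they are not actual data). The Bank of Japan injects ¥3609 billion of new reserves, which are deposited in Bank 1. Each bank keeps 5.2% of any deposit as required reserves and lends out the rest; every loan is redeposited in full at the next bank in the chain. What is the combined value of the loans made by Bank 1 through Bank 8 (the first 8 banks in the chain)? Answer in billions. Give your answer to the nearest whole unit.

¥22875 billion

Bank i lends (1 − rr)^i of the original deposit: Bank 1 lends 3609·0.9480 = 3421.3320, Bank 2 lends 3609·0.9480² ≈ 3243.4227, and so on.
Summing a geometric series: total = 3609·[0.9480·(1 − 0.9480^8) / (1 − 0.9480)] ≈ 22874.9587 billion.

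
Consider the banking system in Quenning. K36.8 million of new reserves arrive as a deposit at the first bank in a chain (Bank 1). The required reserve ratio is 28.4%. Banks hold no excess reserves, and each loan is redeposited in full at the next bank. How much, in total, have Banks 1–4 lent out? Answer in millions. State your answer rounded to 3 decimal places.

Bank i lends (1 − rr)^i of the original deposit: Bank 1 lends 36.8·0.7160 = 26.3488, Bank 2 lends 36.8·0.7160² ≈ 18.8657, and so on.
Summing a geometric series: total = 36.8·[0.7160·(1 − 0.7160^4) / (1 − 0.7160)] ≈ 68.3940 million.

K68.394 million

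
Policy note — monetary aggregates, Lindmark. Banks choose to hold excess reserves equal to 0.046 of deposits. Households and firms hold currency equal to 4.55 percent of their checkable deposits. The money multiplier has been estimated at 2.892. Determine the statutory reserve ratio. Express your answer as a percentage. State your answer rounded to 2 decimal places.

27.00%

Using m = 2.892. Since m = (1 + c)/(c + rr + e), the denominator satisfies c + rr + e = (1 + c)/m = (1 + 0.0455) / 2.892 ≈ 0.361515.
With c = 0.0455 and e = 0.046, the statutory reserve ratio is 0.361515 − 0.0455 − 0.046 = 0.270015.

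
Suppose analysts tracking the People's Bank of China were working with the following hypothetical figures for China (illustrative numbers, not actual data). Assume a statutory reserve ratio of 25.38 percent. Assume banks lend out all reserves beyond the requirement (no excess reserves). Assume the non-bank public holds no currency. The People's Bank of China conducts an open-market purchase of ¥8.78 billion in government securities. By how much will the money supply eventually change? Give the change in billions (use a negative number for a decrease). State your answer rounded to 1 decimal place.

¥34.6 billion

The simple money multiplier is m = 1/rr = 1/0.2538 ≈ 3.9401.
An open-market purchase increases the monetary base by 8.78 billion, so ΔM = m × ΔMB = 3.9401 × 8.78 ≈ 34.5941 billion.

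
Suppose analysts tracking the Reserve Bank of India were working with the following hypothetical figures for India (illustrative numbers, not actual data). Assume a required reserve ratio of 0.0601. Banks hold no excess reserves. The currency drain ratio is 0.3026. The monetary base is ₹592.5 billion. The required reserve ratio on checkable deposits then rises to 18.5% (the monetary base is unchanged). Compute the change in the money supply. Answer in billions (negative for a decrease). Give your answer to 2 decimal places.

Initially m₁ = (1 + 0.3026) / (0.0601 + 0.3026) ≈ 3.591398, so M₁ = 3.591398 × 592.5 ≈ 2127.9033 billion.
After the change m₂ = (1 + 0.3026) / (0.185 + 0.3026) ≈ 2.671452, so M₂ = 2.671452 × 592.5 ≈ 1582.8353 billion.
ΔM = M₂ − M₁ = 1582.8353 − 2127.9033 = -545.068 billion.

-545.07 billion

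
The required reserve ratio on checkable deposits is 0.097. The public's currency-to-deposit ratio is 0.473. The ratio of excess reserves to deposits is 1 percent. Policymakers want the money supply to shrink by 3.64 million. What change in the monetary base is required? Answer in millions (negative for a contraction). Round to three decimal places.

The money multiplier is m = (1 + c) / (rr + e + c) = (1 + 0.473) / (0.097 + 0.01 + 0.473) ≈ 2.53966.
ΔMB = ΔM / m = (−3.64) / 2.53966 ≈ -1.4333 million.

-1.433 million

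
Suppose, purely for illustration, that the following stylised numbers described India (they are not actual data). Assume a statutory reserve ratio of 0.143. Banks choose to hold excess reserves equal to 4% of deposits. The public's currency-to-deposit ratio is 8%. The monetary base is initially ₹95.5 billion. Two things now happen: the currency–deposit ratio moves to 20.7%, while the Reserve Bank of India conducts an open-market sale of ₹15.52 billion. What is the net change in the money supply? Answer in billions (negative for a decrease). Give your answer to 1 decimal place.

Before: m₁ = (1 + 0.08) / (0.143 + 0.04 + 0.08) ≈ 4.1065, MB₁ = 95.5, so M₁ = 4.1065 × 95.5 ≈ 392.1707 billion.
After: m₂ = (1 + 0.207) / (0.143 + 0.04 + 0.207) ≈ 3.0949, MB₂ = 95.5 − 15.52 = 79.98, so M₂ = 3.0949 × 79.98 ≈ 247.5301 billion.
ΔM = M₂ − M₁ = 247.5301 − 392.1707 = -144.6406 billion.

-144.6 billion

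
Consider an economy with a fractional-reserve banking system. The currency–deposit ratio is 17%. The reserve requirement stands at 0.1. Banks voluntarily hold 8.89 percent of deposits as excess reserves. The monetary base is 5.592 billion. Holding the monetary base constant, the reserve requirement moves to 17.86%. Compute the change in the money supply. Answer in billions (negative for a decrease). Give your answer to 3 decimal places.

-3.275 billion

Initially m₁ = (1 + 0.17) / (0.1 + 0.0889 + 0.17) ≈ 3.25996, so M₁ = 3.25996 × 5.592 ≈ 18.2297 billion.
After the change m₂ = (1 + 0.17) / (0.1786 + 0.0889 + 0.17) ≈ 2.67429, so M₂ = 2.67429 × 5.592 ≈ 14.9546 billion.
ΔM = M₂ − M₁ = 14.9546 − 18.2297 = -3.2751 billion.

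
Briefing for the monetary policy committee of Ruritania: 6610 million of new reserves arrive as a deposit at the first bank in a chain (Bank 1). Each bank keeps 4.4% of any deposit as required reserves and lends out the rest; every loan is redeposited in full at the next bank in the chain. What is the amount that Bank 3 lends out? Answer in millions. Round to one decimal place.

5775.3 million

Each bank lends a fraction (1 − rr) = 0.9560 of the deposit it receives, so Bank 3 receives 6610·0.9560^2 and lends 6610·0.9560^3 ≈ 5775.3078 million.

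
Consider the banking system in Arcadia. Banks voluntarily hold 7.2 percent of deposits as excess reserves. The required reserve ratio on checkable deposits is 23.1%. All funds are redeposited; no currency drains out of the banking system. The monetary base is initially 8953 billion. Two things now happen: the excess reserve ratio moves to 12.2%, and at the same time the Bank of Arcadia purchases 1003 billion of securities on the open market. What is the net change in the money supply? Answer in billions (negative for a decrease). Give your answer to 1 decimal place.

-1343.9 billion

Before: m₁ = 1 / (0.231 + 0.072) ≈ 3.300330, MB₁ = 8953, so M₁ = 3.300330 × 8953 ≈ 29547.8545 billion.
After: m₂ = 1 / (0.231 + 0.122) ≈ 2.832861, MB₂ = 8953 + 1003 = 9956, so M₂ = 2.832861 × 9956 ≈ 28203.9641 billion.
ΔM = M₂ − M₁ = 28203.9641 − 29547.8545 = -1343.8904 billion.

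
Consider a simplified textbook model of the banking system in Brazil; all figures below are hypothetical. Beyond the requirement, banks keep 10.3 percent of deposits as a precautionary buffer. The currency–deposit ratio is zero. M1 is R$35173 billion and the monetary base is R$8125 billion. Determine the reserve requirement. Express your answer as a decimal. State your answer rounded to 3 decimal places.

Using m = M/MB = 35173/8125 ≈ 4.328985. Since m = (1 + c)/(c + rr + e), the denominator satisfies c + rr + e = (1 + c)/m = (1 + 0) / 4.328985 ≈ 0.231001.
With c = 0 and e = 0.103, the reserve requirement is 0.231001 − 0 − 0.103 = 0.128001.

0.128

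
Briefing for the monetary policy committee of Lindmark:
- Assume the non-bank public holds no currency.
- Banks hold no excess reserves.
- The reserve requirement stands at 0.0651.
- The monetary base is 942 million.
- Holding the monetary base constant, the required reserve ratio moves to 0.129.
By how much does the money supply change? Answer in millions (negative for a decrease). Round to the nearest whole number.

Initially m₁ = 1 / (0.0651) ≈ 15.3610, so M₁ = 15.3610 × 942 = 14470.062 million.
After the change m₂ = 1 / (0.129) ≈ 7.7519, so M₂ = 7.7519 × 942 = 7302.2898 million.
ΔM = M₂ − M₁ = 7302.2898 − 14470.062 = -7167.7722 million.

-7168 million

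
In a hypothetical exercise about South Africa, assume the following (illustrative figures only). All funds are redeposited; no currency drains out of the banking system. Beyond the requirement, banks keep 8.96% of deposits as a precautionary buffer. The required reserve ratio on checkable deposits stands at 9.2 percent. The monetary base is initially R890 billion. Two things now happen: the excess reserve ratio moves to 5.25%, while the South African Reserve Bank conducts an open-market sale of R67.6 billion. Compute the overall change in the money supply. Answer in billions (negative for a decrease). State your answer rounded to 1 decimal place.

R790.5 billion

Before: m₁ = 1 / (0.092 + 0.0896) ≈ 5.50661, MB₁ = 890, so M₁ = 5.50661 × 890 = 4900.8829 billion.
After: m₂ = 1 / (0.092 + 0.0525) ≈ 6.92042, MB₂ = 890 − 67.6 = 822.4, so M₂ = 6.92042 × 822.4 ≈ 5691.3534 billion.
ΔM = M₂ − M₁ = 5691.3534 − 4900.8829 = 790.4705 billion.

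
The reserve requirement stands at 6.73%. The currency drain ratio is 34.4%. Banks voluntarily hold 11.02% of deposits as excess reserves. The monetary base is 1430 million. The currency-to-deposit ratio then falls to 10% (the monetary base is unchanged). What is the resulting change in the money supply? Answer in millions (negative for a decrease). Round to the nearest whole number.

Initially m₁ = (1 + 0.344) / (0.0673 + 0.1102 + 0.344) ≈ 2.57718, so M₁ = 2.57718 × 1430 = 3685.3674 million.
After the change m₂ = (1 + 0.1) / (0.0673 + 0.1102 + 0.1) ≈ 3.96396, so M₂ = 3.96396 × 1430 = 5668.4628 million.
ΔM = M₂ − M₁ = 5668.4628 − 3685.3674 = 1983.0954 million.

1983 million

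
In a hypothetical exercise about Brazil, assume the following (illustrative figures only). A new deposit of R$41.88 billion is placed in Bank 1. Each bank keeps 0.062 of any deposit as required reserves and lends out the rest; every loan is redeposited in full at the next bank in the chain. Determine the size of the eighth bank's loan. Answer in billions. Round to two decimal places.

R$25.10 billion

Each bank lends a fraction (1 − rr) = 0.9380 of the deposit it receives, so Bank 8 receives 41.88·0.9380^7 and lends 41.88·0.9380^8 ≈ 25.0974 billion.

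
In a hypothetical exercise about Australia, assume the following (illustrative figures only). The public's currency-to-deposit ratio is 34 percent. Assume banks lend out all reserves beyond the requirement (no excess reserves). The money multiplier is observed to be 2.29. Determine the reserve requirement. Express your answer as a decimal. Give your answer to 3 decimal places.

Using m = 2.29. Since m = (1 + c)/(c + rr + e), the denominator satisfies c + rr + e = (1 + c)/m = (1 + 0.34) / 2.29 ≈ 0.585153.
With c = 0.34 and e = 0, the reserve requirement is 0.585153 − 0.34 − 0 = 0.245153.

0.245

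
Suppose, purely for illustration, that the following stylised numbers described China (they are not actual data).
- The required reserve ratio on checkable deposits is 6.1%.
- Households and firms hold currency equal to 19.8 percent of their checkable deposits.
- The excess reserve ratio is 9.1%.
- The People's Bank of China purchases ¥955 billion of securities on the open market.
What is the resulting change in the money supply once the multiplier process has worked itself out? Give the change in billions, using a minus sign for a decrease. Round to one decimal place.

¥3268.8 billion

The money multiplier is m = (1 + c) / (rr + e + c) = (1 + 0.198) / (0.061 + 0.091 + 0.198) ≈ 3.42286.
The purchase adds 955 billion of base, so ΔM = m × ΔMB = 3.42286 × (+955) = 3268.8313 billion.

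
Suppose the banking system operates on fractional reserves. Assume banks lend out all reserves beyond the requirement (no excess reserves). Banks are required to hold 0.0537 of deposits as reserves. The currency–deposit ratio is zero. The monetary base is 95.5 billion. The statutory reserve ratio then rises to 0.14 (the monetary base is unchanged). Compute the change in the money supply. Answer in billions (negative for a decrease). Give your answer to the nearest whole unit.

-1096 billion

Initially m₁ = 1 / (0.0537) ≈ 18.6220, so M₁ = 18.6220 × 95.5 = 1778.401 billion.
After the change m₂ = 1 / (0.14) ≈ 7.1429, so M₂ = 7.1429 × 95.5 ≈ 682.1469 billion.
ΔM = M₂ − M₁ = 682.1469 − 1778.401 = -1096.2541 billion.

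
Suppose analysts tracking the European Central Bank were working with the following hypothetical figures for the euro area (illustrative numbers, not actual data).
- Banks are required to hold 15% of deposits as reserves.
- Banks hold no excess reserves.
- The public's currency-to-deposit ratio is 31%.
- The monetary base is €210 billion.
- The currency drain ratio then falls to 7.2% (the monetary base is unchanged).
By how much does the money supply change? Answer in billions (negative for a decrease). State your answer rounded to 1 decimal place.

€416.0 billion

Initially m₁ = (1 + 0.31) / (0.15 + 0.31) ≈ 2.84783, so M₁ = 2.84783 × 210 = 598.0443 billion.
After the change m₂ = (1 + 0.072) / (0.15 + 0.072) ≈ 4.82883, so M₂ = 4.82883 × 210 = 1014.0543 billion.
ΔM = M₂ − M₁ = 1014.0543 − 598.0443 = 416.01 billion.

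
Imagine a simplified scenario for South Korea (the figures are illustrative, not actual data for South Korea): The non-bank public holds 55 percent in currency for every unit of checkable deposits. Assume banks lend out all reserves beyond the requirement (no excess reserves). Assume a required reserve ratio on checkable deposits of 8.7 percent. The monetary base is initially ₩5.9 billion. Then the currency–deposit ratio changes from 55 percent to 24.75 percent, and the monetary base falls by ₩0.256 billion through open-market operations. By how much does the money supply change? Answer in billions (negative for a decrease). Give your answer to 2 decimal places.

₩6.69 billion

Before: m₁ = (1 + 0.55) / (0.087 + 0.55) ≈ 2.4333, MB₁ = 5.9, so M₁ = 2.4333 × 5.9 ≈ 14.3565 billion.
After: m₂ = (1 + 0.2475) / (0.087 + 0.2475) ≈ 3.7294, MB₂ = 5.9 − 0.256 = 5.644, so M₂ = 3.7294 × 5.644 ≈ 21.0487 billion.
ΔM = M₂ − M₁ = 21.0487 − 14.3565 = 6.6922 billion.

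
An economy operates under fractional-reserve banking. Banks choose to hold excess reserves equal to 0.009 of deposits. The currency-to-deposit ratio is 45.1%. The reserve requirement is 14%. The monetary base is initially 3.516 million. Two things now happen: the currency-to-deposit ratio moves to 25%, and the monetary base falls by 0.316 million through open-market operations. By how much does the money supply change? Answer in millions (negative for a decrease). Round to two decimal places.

Before: m₁ = (1 + 0.451) / (0.14 + 0.009 + 0.451) ≈ 2.4183, MB₁ = 3.516, so M₁ = 2.4183 × 3.516 ≈ 8.5027 million.
After: m₂ = (1 + 0.25) / (0.14 + 0.009 + 0.25) ≈ 3.1328, MB₂ = 3.516 − 0.316 = 3.2, so M₂ = 3.1328 × 3.2 ≈ 10.025 million.
ΔM = M₂ − M₁ = 10.025 − 8.5027 = 1.5223 million.

1.52 million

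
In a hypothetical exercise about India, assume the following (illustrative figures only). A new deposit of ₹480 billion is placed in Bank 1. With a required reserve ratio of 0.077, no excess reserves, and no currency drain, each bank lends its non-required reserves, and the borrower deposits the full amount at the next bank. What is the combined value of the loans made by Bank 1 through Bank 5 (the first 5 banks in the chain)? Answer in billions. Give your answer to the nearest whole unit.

₹1899 billion

Bank i lends (1 − rr)^i of the original deposit: Bank 1 lends 480·0.9230 = 443.0400, Bank 2 lends 480·0.9230² ≈ 408.9259, and so on.
Summing a geometric series: total = 480·[0.9230·(1 − 0.9230^5) / (1 − 0.9230)] ≈ 1899.3313 billion.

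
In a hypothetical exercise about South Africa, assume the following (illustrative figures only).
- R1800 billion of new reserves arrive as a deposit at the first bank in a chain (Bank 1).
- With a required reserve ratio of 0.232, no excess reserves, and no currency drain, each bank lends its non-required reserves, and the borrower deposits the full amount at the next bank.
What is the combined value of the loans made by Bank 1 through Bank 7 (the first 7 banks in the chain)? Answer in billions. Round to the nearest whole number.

Bank i lends (1 − rr)^i of the original deposit: Bank 1 lends 1800·0.7680 = 1382.4000, Bank 2 lends 1800·0.7680² = 1061.6832, and so on.
Summing a geometric series: total = 1800·[0.7680·(1 − 0.7680^7) / (1 − 0.7680)] ≈ 5019.6019 billion.

R5020 billion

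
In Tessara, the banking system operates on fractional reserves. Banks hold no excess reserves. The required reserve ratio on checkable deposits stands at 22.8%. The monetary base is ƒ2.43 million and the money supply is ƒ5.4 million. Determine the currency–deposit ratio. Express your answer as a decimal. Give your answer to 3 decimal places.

Using m = M/MB = 5.4/2.43 ≈ 2.222222. From m = (1 + c)/(c + rr + e), rearranging gives 1 + c = m·(c + rr + e), so c·(1 − m) = m·(rr + e) − 1.
Hence c = [m·(rr + e) − 1]/(1 − m) = [2.222222 × (0.228 + 0) − 1] / (1 − 2.222222) ≈ 0.403636.

0.404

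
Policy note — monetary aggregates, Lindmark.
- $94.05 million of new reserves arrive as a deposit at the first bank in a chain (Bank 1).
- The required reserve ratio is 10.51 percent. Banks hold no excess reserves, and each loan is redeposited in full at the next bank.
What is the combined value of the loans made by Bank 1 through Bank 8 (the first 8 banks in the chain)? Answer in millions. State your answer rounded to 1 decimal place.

Bank i lends (1 − rr)^i of the original deposit: Bank 1 lends 94.05·0.8949 ≈ 84.1653, Bank 2 lends 94.05·0.8949² ≈ 75.3196, and so on.
Summing a geometric series: total = 94.05·[0.8949·(1 − 0.8949^8) / (1 − 0.8949)] ≈ 471.4097 million.

$471.4 million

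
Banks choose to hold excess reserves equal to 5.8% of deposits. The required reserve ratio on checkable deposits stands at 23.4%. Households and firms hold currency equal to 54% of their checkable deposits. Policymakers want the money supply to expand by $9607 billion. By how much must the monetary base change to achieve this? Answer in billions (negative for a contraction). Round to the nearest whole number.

$5190 billion

The money multiplier is m = (1 + c) / (rr + e + c) = (1 + 0.54) / (0.234 + 0.058 + 0.54) ≈ 1.85096.
ΔMB = ΔM / m = (+9607) / 1.85096 ≈ 5190.2796 billion.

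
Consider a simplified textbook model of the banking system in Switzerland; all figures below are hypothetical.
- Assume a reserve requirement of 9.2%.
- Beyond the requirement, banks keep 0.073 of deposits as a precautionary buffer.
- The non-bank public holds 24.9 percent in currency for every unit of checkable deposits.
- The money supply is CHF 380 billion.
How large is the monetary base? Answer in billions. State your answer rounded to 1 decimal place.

The money multiplier is m = (1 + c) / (rr + e + c) = (1 + 0.249) / (0.092 + 0.073 + 0.249) ≈ 3.01691.
MB = M / m = 380 / 3.01691 ≈ 125.9567 billion.

CHF 126.0 billion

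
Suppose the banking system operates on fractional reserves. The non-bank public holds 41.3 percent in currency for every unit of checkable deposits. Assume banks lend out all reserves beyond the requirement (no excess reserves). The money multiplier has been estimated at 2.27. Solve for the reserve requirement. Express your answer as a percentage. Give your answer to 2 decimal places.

Using m = 2.27. Since m = (1 + c)/(c + rr + e), the denominator satisfies c + rr + e = (1 + c)/m = (1 + 0.413) / 2.27 ≈ 0.622467.
With c = 0.413 and e = 0, the reserve requirement is 0.622467 − 0.413 − 0 = 0.209467.

20.95%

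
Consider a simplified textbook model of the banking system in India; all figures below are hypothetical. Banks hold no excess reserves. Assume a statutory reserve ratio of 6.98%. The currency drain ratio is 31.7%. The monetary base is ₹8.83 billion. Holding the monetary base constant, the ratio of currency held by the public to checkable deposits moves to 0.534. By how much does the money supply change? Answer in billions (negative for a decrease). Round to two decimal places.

-7.63 billion

Initially m₁ = (1 + 0.317) / (0.0698 + 0.317) ≈ 3.4049, so M₁ = 3.4049 × 8.83 ≈ 30.0653 billion.
After the change m₂ = (1 + 0.534) / (0.0698 + 0.534) ≈ 2.5406, so M₂ = 2.5406 × 8.83 ≈ 22.4335 billion.
ΔM = M₂ − M₁ = 22.4335 − 30.0653 = -7.6318 billion.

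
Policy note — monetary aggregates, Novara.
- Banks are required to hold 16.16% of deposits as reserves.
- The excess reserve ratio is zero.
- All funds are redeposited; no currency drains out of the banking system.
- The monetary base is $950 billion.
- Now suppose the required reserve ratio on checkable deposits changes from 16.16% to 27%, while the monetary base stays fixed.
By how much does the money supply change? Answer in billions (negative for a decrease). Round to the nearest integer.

-2360 billion

Initially m₁ = 1 / (0.1616) ≈ 6.1881, so M₁ = 6.1881 × 950 = 5878.695 billion.
After the change m₂ = 1 / (0.27) ≈ 3.7037, so M₂ = 3.7037 × 950 = 3518.515 billion.
ΔM = M₂ − M₁ = 3518.515 − 5878.695 = -2360.18 billion.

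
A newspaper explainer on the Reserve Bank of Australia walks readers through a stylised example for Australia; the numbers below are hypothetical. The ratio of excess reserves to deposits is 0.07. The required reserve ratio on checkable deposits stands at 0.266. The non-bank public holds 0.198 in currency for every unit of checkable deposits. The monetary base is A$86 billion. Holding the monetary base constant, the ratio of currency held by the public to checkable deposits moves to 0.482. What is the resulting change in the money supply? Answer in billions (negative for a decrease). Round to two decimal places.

Initially m₁ = (1 + 0.198) / (0.266 + 0.07 + 0.198) ≈ 2.24345, so M₁ = 2.24345 × 86 = 192.9367 billion.
After the change m₂ = (1 + 0.482) / (0.266 + 0.07 + 0.482) ≈ 1.81174, so M₂ = 1.81174 × 86 ≈ 155.8096 billion.
ΔM = M₂ − M₁ = 155.8096 − 192.9367 = -37.1271 billion.

-37.13 billion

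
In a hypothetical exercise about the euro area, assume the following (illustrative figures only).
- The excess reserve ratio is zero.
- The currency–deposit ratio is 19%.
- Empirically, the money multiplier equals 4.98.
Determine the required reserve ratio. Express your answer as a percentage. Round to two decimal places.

Using m = 4.98. Since m = (1 + c)/(c + rr + e), the denominator satisfies c + rr + e = (1 + c)/m = (1 + 0.19) / 4.98 ≈ 0.238956.
With c = 0.19 and e = 0, the required reserve ratio is 0.238956 − 0.19 − 0 = 0.048956.

4.90%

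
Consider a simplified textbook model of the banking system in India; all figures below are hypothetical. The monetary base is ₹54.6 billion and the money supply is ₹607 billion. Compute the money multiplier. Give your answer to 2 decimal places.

The money multiplier is m = M / MB = 607 / 54.6 ≈ 11.11722.

11.12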